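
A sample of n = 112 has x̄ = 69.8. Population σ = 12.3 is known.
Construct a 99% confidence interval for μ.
(66.81, 72.79)

z-interval (σ known):
z* = 2.576 for 99% confidence

Margin of error = z* · σ/√n = 2.576 · 12.3/√112 = 2.99

CI: (69.8 - 2.99, 69.8 + 2.99) = (66.81, 72.79)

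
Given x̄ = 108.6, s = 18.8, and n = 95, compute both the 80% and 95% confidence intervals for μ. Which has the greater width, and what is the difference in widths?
95% CI is wider by 2.68

df = 94
80% CI: t* = 1.291, (106.11, 111.09), width = 2 · t* · s/√n = 4.98
95% CI: t* = 1.986, (104.77, 112.43), width = 2 · t* · s/√n = 7.66

The 95% CI is wider by 7.66 - 4.98 = 2.68.
Higher confidence requires a wider interval.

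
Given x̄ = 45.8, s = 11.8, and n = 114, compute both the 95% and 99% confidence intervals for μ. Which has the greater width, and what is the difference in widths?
99% CI is wider by 1.41

df = 113
95% CI: t* = 1.981, (43.61, 47.99), width = 2 · t* · s/√n = 4.38
99% CI: t* = 2.620, (42.90, 48.70), width = 2 · t* · s/√n = 5.79

The 99% CI is wider by 5.79 - 4.38 = 1.41.
Higher confidence requires a wider interval.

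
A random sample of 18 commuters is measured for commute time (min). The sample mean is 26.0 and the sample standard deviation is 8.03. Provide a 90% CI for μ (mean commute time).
(22.71, 29.29)

t-interval (σ unknown):
df = n - 1 = 17
t* = 1.740 for 90% confidence

Margin of error = t* · s/√n = 1.740 · 8.03/√18 = 3.29

CI: (22.71, 29.29)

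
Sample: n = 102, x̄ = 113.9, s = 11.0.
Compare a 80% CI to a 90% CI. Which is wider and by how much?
90% CI is wider by 0.81

df = 101
80% CI: t* = 1.290, (112.49, 115.31), width = 2 · t* · s/√n = 2.81
90% CI: t* = 1.660, (112.09, 115.71), width = 2 · t* · s/√n = 3.62

The 90% CI is wider by 3.62 - 2.81 = 0.81.
Higher confidence requires a wider interval.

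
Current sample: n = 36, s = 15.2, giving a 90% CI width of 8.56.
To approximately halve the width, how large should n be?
n ≈ 144

CI width ∝ 1/√n
To reduce width by factor 2, need √n to grow by 2 → need 2² = 4 times as many samples.

Current: n = 36, width = 8.56
New: n = 144, width ≈ 4.20

Width reduced by factor of 8.56/4.20 = 2.04.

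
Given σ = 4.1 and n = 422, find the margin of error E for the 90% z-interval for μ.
Margin of error = 0.33

Margin of error = z* · σ/√n
= 1.645 · 4.1/√422
= 1.645 · 4.1/20.5426
= 0.33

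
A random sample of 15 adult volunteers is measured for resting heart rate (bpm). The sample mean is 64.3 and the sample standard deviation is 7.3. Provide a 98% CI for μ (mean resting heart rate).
(59.35, 69.25)

t-interval (σ unknown):
df = n - 1 = 14
t* = 2.624 for 98% confidence

Margin of error = t* · s/√n = 2.624 · 7.3/√15 = 4.95

CI: (59.35, 69.25)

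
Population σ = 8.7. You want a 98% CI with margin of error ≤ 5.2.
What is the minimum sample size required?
n ≥ 16

For margin E ≤ 5.2:
n ≥ (z* · σ / E)²
n ≥ (2.326 · 8.7 / 5.2)²
n ≥ 15.14

Minimum n = 16 (rounding up)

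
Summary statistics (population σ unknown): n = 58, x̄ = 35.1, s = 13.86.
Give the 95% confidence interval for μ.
(31.46, 38.74)

t-interval (σ unknown):
df = n - 1 = 57
t* = 2.002 for 95% confidence

Margin of error = t* · s/√n = 2.002 · 13.86/√58 = 3.64

CI: (31.46, 38.74)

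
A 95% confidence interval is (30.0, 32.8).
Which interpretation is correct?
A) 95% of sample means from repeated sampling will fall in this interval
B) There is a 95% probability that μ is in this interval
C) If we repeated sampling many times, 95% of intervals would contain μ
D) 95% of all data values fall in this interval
C

A) Wrong — coverage applies to intervals containing μ, not to future x̄ values.
B) Wrong — μ is fixed; the randomness lives in the interval, not in μ.
C) Correct — this is the frequentist long-run coverage interpretation.
D) Wrong — a CI is about the parameter μ, not individual data values.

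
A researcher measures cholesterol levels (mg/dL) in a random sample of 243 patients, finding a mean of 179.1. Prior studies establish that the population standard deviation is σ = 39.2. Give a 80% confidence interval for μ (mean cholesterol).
(175.88, 182.32)

z-interval (σ known):
z* = 1.282 for 80% confidence

Margin of error = z* · σ/√n = 1.282 · 39.2/√243 = 3.22

CI: (179.1 - 3.22, 179.1 + 3.22) = (175.88, 182.32)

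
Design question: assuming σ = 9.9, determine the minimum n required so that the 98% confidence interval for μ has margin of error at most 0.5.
n ≥ 2122

For margin E ≤ 0.5:
n ≥ (z* · σ / E)²
n ≥ (2.326 · 9.9 / 0.5)²
n ≥ 2121.04

Minimum n = 2122 (rounding up)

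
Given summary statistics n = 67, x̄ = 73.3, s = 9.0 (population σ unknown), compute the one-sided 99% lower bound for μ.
μ ≥ 70.68

Lower bound (one-sided):
t* = 2.384 (one-sided for 99%)
Lower bound = x̄ - t* · s/√n = 73.3 - 2.384 · 9.0/√67 = 70.68

We are 99% confident that μ ≥ 70.68.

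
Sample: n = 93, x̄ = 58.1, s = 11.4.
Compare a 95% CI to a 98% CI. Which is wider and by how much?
98% CI is wider by 0.90

df = 92
95% CI: t* = 1.986, (55.75, 60.45), width = 2 · t* · s/√n = 4.70
98% CI: t* = 2.368, (55.30, 60.90), width = 2 · t* · s/√n = 5.60

The 98% CI is wider by 5.60 - 4.70 = 0.90.
Higher confidence requires a wider interval.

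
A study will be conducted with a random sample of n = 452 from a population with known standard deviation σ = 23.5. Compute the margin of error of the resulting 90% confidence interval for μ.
Margin of error = 1.82

Margin of error = z* · σ/√n
= 1.645 · 23.5/√452
= 1.645 · 23.5/21.2603
= 1.82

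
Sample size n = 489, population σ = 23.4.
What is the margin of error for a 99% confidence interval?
Margin of error = 2.73

Margin of error = z* · σ/√n
= 2.576 · 23.4/√489
= 2.576 · 23.4/22.1133
= 2.73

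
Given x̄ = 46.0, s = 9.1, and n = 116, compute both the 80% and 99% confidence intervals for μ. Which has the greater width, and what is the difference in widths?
99% CI is wider by 2.25

df = 115
80% CI: t* = 1.289, (44.91, 47.09), width = 2 · t* · s/√n = 2.18
99% CI: t* = 2.619, (43.79, 48.21), width = 2 · t* · s/√n = 4.43

The 99% CI is wider by 4.43 - 2.18 = 2.25.
Higher confidence requires a wider interval.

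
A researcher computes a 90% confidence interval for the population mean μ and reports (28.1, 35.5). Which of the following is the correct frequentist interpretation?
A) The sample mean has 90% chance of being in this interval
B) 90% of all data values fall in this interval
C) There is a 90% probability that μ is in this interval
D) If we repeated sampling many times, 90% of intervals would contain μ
D

A) Wrong — x̄ is observed and sits in the interval by construction.
B) Wrong — a CI is about the parameter μ, not individual data values.
C) Wrong — μ is fixed; the randomness lives in the interval, not in μ.
D) Correct — this is the frequentist long-run coverage interpretation.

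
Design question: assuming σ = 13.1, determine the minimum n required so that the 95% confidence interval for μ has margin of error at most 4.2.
n ≥ 38

For margin E ≤ 4.2:
n ≥ (z* · σ / E)²
n ≥ (1.960 · 13.1 / 4.2)²
n ≥ 37.37

Minimum n = 38 (rounding up)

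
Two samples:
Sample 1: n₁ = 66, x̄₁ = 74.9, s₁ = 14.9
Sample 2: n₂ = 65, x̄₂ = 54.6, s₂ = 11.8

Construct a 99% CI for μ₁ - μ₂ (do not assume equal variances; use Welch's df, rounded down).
(14.16, 26.44)

Difference: x̄₁ - x̄₂ = 20.30
SE = √(s₁²/n₁ + s₂²/n₂) = √(14.9²/66 + 11.8²/65) = 2.3465
df = 123.34 → 123 (Welch–Satterthwaite, rounded down)
t* = 2.616

CI: 20.30 ± 2.616 · 2.3465 = 20.30 ± 6.14 = (14.16, 26.44)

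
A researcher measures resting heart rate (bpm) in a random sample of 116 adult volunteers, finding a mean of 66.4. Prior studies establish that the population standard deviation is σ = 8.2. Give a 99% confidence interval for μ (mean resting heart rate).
(64.44, 68.36)

z-interval (σ known):
z* = 2.576 for 99% confidence

Margin of error = z* · σ/√n = 2.576 · 8.2/√116 = 1.96

CI: (66.4 - 1.96, 66.4 + 1.96) = (64.44, 68.36)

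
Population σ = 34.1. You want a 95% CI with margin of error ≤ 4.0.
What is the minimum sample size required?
n ≥ 280

For margin E ≤ 4.0:
n ≥ (z* · σ / E)²
n ≥ (1.960 · 34.1 / 4.0)²
n ≥ 279.19

Minimum n = 280 (rounding up)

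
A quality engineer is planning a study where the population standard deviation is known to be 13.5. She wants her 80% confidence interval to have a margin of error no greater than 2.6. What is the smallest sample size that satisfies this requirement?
n ≥ 45

For margin E ≤ 2.6:
n ≥ (z* · σ / E)²
n ≥ (1.282 · 13.5 / 2.6)²
n ≥ 44.31

Minimum n = 45 (rounding up)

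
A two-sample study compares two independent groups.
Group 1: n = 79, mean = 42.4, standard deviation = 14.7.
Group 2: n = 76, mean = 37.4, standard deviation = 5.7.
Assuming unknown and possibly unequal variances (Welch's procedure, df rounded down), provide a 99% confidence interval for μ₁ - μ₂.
(0.33, 9.67)

Difference: x̄₁ - x̄₂ = 5.00
SE = √(s₁²/n₁ + s₂²/n₂) = √(14.7²/79 + 5.7²/76) = 1.7784
df = 101.70 → 101 (Welch–Satterthwaite, rounded down)
t* = 2.625

CI: 5.00 ± 2.625 · 1.7784 = 5.00 ± 4.67 = (0.33, 9.67)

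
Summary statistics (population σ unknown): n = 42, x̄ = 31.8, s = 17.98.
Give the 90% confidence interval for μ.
(27.13, 36.47)

t-interval (σ unknown):
df = n - 1 = 41
t* = 1.683 for 90% confidence

Margin of error = t* · s/√n = 1.683 · 17.98/√42 = 4.67

CI: (27.13, 36.47)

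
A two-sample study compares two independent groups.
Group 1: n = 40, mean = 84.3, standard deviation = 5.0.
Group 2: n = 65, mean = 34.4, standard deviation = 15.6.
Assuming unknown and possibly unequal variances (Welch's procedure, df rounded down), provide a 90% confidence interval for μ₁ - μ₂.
(46.42, 53.38)

Difference: x̄₁ - x̄₂ = 49.90
SE = √(s₁²/n₁ + s₂²/n₂) = √(5.0²/40 + 15.6²/65) = 2.0902
df = 83.34 → 83 (Welch–Satterthwaite, rounded down)
t* = 1.663

CI: 49.90 ± 1.663 · 2.0902 = 49.90 ± 3.48 = (46.42, 53.38)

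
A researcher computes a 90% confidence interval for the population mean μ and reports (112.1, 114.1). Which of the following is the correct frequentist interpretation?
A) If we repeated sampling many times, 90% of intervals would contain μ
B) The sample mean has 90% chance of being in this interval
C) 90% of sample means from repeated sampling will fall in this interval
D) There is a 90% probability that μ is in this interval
A

A) Correct — this is the frequentist long-run coverage interpretation.
B) Wrong — x̄ is observed and sits in the interval by construction.
C) Wrong — coverage applies to intervals containing μ, not to future x̄ values.
D) Wrong — μ is fixed; the randomness lives in the interval, not in μ.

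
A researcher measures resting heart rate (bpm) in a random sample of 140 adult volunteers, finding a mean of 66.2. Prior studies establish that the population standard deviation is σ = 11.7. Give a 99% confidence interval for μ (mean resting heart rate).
(63.65, 68.75)

z-interval (σ known):
z* = 2.576 for 99% confidence

Margin of error = z* · σ/√n = 2.576 · 11.7/√140 = 2.55

CI: (66.2 - 2.55, 66.2 + 2.55) = (63.65, 68.75)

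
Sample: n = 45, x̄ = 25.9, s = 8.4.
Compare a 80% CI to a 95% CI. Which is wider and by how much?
95% CI is wider by 1.79

df = 44
80% CI: t* = 1.301, (24.27, 27.53), width = 2 · t* · s/√n = 3.26
95% CI: t* = 2.015, (23.38, 28.42), width = 2 · t* · s/√n = 5.05

The 95% CI is wider by 5.05 - 3.26 = 1.79.
Higher confidence requires a wider interval.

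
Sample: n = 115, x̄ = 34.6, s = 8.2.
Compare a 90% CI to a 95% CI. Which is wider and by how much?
95% CI is wider by 0.49

df = 114
90% CI: t* = 1.658, (33.33, 35.87), width = 2 · t* · s/√n = 2.54
95% CI: t* = 1.981, (33.09, 36.11), width = 2 · t* · s/√n = 3.03

The 95% CI is wider by 3.03 - 2.54 = 0.49.
Higher confidence requires a wider interval.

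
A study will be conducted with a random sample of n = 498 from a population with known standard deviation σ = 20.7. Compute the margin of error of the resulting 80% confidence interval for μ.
Margin of error = 1.19

Margin of error = z* · σ/√n
= 1.282 · 20.7/√498
= 1.282 · 20.7/22.3159
= 1.19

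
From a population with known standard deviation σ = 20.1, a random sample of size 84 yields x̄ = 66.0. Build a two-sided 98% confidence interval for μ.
(60.90, 71.10)

z-interval (σ known):
z* = 2.326 for 98% confidence

Margin of error = z* · σ/√n = 2.326 · 20.1/√84 = 5.10

CI: (66.0 - 5.10, 66.0 + 5.10) = (60.90, 71.10)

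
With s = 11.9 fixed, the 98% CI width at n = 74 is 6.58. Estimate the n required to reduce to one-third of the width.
n ≈ 666

CI width ∝ 1/√n
To reduce width by factor 3, need √n to grow by 3 → need 3² = 9 times as many samples.

Current: n = 74, width = 6.58
New: n = 666, width ≈ 2.15

Width reduced by factor of 6.58/2.15 = 3.06.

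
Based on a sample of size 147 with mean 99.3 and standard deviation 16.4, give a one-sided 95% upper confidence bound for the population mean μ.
μ ≤ 101.54

Upper bound (one-sided):
t* = 1.655 (one-sided for 95%)
Upper bound = x̄ + t* · s/√n = 99.3 + 1.655 · 16.4/√147 = 101.54

We are 95% confident that μ ≤ 101.54.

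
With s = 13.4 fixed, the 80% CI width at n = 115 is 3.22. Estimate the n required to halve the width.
n ≈ 460

CI width ∝ 1/√n
To reduce width by factor 2, need √n to grow by 2 → need 2² = 4 times as many samples.

Current: n = 115, width = 3.22
New: n = 460, width ≈ 1.60

Width reduced by factor of 3.22/1.60 = 2.01.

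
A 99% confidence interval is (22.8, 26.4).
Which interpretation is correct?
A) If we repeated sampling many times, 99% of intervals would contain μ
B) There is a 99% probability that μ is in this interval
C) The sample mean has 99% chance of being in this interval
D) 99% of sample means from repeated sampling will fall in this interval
A

A) Correct — this is the frequentist long-run coverage interpretation.
B) Wrong — μ is fixed; the randomness lives in the interval, not in μ.
C) Wrong — x̄ is observed and sits in the interval by construction.
D) Wrong — coverage applies to intervals containing μ, not to future x̄ values.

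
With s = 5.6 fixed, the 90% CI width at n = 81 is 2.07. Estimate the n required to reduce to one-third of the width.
n ≈ 729

CI width ∝ 1/√n
To reduce width by factor 3, need √n to grow by 3 → need 3² = 9 times as many samples.

Current: n = 81, width = 2.07
New: n = 729, width ≈ 0.68

Width reduced by factor of 2.07/0.68 = 3.04.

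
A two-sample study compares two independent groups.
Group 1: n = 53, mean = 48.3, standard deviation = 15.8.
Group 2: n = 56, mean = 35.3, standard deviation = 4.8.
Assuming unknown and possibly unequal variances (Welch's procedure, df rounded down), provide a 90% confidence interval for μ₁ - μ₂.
(9.22, 16.78)

Difference: x̄₁ - x̄₂ = 13.00
SE = √(s₁²/n₁ + s₂²/n₂) = √(15.8²/53 + 4.8²/56) = 2.2631
df = 61.04 → 61 (Welch–Satterthwaite, rounded down)
t* = 1.670

CI: 13.00 ± 1.670 · 2.2631 = 13.00 ± 3.78 = (9.22, 16.78)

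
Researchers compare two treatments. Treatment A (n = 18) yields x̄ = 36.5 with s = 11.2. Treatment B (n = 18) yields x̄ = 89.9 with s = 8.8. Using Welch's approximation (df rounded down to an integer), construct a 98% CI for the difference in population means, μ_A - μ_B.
(-61.62, -45.18)

Difference: x̄₁ - x̄₂ = -53.40
SE = √(s₁²/n₁ + s₂²/n₂) = √(11.2²/18 + 8.8²/18) = 3.3572
df = 32.20 → 32 (Welch–Satterthwaite, rounded down)
t* = 2.449

CI: -53.40 ± 2.449 · 3.3572 = -53.40 ± 8.22 = (-61.62, -45.18)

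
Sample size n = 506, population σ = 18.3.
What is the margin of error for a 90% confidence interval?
Margin of error = 1.34

Margin of error = z* · σ/√n
= 1.645 · 18.3/√506
= 1.645 · 18.3/22.4944
= 1.34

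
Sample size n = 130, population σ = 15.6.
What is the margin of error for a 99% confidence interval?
Margin of error = 3.52

Margin of error = z* · σ/√n
= 2.576 · 15.6/√130
= 2.576 · 15.6/11.4018
= 3.52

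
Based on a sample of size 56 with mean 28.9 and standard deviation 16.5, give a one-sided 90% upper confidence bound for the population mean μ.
μ ≤ 31.76

Upper bound (one-sided):
t* = 1.297 (one-sided for 90%)
Upper bound = x̄ + t* · s/√n = 28.9 + 1.297 · 16.5/√56 = 31.76

We are 90% confident that μ ≤ 31.76.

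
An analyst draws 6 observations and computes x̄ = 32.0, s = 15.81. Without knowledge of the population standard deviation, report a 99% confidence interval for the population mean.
(5.98, 58.02)

t-interval (σ unknown):
df = n - 1 = 5
t* = 4.032 for 99% confidence

Margin of error = t* · s/√n = 4.032 · 15.81/√6 = 26.02

CI: (5.98, 58.02)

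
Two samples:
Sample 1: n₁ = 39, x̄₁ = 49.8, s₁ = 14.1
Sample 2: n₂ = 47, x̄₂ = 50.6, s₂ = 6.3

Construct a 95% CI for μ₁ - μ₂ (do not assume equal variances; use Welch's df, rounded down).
(-5.70, 4.10)

Difference: x̄₁ - x̄₂ = -0.80
SE = √(s₁²/n₁ + s₂²/n₂) = √(14.1²/39 + 6.3²/47) = 2.4377
df = 50.49 → 50 (Welch–Satterthwaite, rounded down)
t* = 2.009

CI: -0.80 ± 2.009 · 2.4377 = -0.80 ± 4.90 = (-5.70, 4.10)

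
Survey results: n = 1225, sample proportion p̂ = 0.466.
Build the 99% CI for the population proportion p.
(0.429, 0.503)

Proportion CI:
SE = √(p̂(1-p̂)/n) = √(0.466 · 0.534 / 1225) = 0.01425

z* = 2.576
Margin = z* · SE = 2.576 · 0.01425 = 0.0367

CI: 0.466 ± 0.0367 = (0.429, 0.503)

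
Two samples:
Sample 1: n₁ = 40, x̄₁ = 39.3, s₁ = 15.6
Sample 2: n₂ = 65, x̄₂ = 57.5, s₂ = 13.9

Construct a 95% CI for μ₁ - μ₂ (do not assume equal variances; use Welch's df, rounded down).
(-24.19, -12.21)

Difference: x̄₁ - x̄₂ = -18.20
SE = √(s₁²/n₁ + s₂²/n₂) = √(15.6²/40 + 13.9²/65) = 3.0094
df = 75.44 → 75 (Welch–Satterthwaite, rounded down)
t* = 1.992

CI: -18.20 ± 1.992 · 3.0094 = -18.20 ± 5.99 = (-24.19, -12.21)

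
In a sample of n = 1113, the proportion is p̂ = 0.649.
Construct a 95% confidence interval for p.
(0.621, 0.677)

Proportion CI:
SE = √(p̂(1-p̂)/n) = √(0.649 · 0.351 / 1113) = 0.01431

z* = 1.960
Margin = z* · SE = 1.960 · 0.01431 = 0.0280

CI: 0.649 ± 0.0280 = (0.621, 0.677)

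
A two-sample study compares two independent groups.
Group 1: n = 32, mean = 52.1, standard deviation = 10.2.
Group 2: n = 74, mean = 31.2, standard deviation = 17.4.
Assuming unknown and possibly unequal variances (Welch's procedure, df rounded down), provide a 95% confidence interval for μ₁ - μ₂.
(15.52, 26.28)

Difference: x̄₁ - x̄₂ = 20.90
SE = √(s₁²/n₁ + s₂²/n₂) = √(10.2²/32 + 17.4²/74) = 2.7097
df = 94.54 → 94 (Welch–Satterthwaite, rounded down)
t* = 1.986

CI: 20.90 ± 1.986 · 2.7097 = 20.90 ± 5.38 = (15.52, 26.28)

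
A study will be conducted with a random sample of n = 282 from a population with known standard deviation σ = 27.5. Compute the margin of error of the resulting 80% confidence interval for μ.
Margin of error = 2.10

Margin of error = z* · σ/√n
= 1.282 · 27.5/√282
= 1.282 · 27.5/16.7929
= 2.10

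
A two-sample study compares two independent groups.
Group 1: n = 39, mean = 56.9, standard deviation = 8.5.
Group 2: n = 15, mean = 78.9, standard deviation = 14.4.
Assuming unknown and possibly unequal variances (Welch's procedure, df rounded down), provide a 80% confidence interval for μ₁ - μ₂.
(-27.28, -16.72)

Difference: x̄₁ - x̄₂ = -22.00
SE = √(s₁²/n₁ + s₂²/n₂) = √(8.5²/39 + 14.4²/15) = 3.9594
df = 17.89 → 17 (Welch–Satterthwaite, rounded down)
t* = 1.333

CI: -22.00 ± 1.333 · 3.9594 = -22.00 ± 5.28 = (-27.28, -16.72)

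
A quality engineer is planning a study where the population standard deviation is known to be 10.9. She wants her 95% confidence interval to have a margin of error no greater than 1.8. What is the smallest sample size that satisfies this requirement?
n ≥ 141

For margin E ≤ 1.8:
n ≥ (z* · σ / E)²
n ≥ (1.960 · 10.9 / 1.8)²
n ≥ 140.87

Minimum n = 141 (rounding up)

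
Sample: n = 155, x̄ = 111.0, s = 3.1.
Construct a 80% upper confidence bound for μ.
μ ≤ 111.21

Upper bound (one-sided):
t* = 0.844 (one-sided for 80%)
Upper bound = x̄ + t* · s/√n = 111.0 + 0.844 · 3.1/√155 = 111.21

We are 80% confident that μ ≤ 111.21.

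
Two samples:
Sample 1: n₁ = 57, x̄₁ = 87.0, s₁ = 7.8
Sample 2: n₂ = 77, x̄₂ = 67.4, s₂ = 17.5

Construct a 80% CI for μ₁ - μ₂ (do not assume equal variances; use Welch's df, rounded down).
(16.70, 22.50)

Difference: x̄₁ - x̄₂ = 19.60
SE = √(s₁²/n₁ + s₂²/n₂) = √(7.8²/57 + 17.5²/77) = 2.2460
df = 111.38 → 111 (Welch–Satterthwaite, rounded down)
t* = 1.289

CI: 19.60 ± 1.289 · 2.2460 = 19.60 ± 2.90 = (16.70, 22.50)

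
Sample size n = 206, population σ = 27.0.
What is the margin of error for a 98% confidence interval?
Margin of error = 4.38

Margin of error = z* · σ/√n
= 2.326 · 27.0/√206
= 2.326 · 27.0/14.3527
= 4.38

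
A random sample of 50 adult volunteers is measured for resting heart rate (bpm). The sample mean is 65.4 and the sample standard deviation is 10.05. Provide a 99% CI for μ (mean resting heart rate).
(61.59, 69.21)

t-interval (σ unknown):
df = n - 1 = 49
t* = 2.680 for 99% confidence

Margin of error = t* · s/√n = 2.680 · 10.05/√50 = 3.81

CI: (61.59, 69.21)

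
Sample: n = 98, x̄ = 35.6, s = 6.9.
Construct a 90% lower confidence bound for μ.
μ ≥ 34.70

Lower bound (one-sided):
t* = 1.290 (one-sided for 90%)
Lower bound = x̄ - t* · s/√n = 35.6 - 1.290 · 6.9/√98 = 34.70

We are 90% confident that μ ≥ 34.70.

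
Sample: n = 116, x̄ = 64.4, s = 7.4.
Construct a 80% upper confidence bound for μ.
μ ≤ 64.98

Upper bound (one-sided):
t* = 0.845 (one-sided for 80%)
Upper bound = x̄ + t* · s/√n = 64.4 + 0.845 · 7.4/√116 = 64.98

We are 80% confident that μ ≤ 64.98.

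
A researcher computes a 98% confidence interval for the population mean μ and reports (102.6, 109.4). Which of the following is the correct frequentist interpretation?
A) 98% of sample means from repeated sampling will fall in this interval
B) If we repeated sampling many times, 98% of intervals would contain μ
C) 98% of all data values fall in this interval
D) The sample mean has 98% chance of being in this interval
B

A) Wrong — coverage applies to intervals containing μ, not to future x̄ values.
B) Correct — this is the frequentist long-run coverage interpretation.
C) Wrong — a CI is about the parameter μ, not individual data values.
D) Wrong — x̄ is observed and sits in the interval by construction.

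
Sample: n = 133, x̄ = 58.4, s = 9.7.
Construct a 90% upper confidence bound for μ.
μ ≤ 59.48

Upper bound (one-sided):
t* = 1.288 (one-sided for 90%)
Upper bound = x̄ + t* · s/√n = 58.4 + 1.288 · 9.7/√133 = 59.48

We are 90% confident that μ ≤ 59.48.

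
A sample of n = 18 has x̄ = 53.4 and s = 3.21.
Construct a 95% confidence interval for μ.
(51.80, 55.00)

t-interval (σ unknown):
df = n - 1 = 17
t* = 2.110 for 95% confidence

Margin of error = t* · s/√n = 2.110 · 3.21/√18 = 1.60

CI: (51.80, 55.00)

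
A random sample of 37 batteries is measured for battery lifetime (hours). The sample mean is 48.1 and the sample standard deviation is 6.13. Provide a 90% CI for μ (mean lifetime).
(46.40, 49.80)

t-interval (σ unknown):
df = n - 1 = 36
t* = 1.688 for 90% confidence

Margin of error = t* · s/√n = 1.688 · 6.13/√37 = 1.70

CI: (46.40, 49.80)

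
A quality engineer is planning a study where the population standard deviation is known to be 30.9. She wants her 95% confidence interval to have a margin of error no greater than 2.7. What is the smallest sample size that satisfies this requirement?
n ≥ 504

For margin E ≤ 2.7:
n ≥ (z* · σ / E)²
n ≥ (1.960 · 30.9 / 2.7)²
n ≥ 503.15

Minimum n = 504 (rounding up)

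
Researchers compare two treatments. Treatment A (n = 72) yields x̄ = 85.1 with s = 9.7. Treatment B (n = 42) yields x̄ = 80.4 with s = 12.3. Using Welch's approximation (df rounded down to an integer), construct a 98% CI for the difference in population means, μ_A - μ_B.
(-0.58, 9.98)

Difference: x̄₁ - x̄₂ = 4.70
SE = √(s₁²/n₁ + s₂²/n₂) = √(9.7²/72 + 12.3²/42) = 2.2156
df = 70.77 → 70 (Welch–Satterthwaite, rounded down)
t* = 2.381

CI: 4.70 ± 2.381 · 2.2156 = 4.70 ± 5.28 = (-0.58, 9.98)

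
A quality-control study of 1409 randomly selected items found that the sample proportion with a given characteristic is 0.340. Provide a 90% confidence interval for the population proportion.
(0.319, 0.361)

Proportion CI:
SE = √(p̂(1-p̂)/n) = √(0.340 · 0.660 / 1409) = 0.01262

z* = 1.645
Margin = z* · SE = 1.645 · 0.01262 = 0.0208

CI: 0.340 ± 0.0208 = (0.319, 0.361)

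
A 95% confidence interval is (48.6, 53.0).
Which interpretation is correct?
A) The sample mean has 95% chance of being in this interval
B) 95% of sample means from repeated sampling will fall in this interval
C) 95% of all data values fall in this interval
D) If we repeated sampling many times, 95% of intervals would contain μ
D

A) Wrong — x̄ is observed and sits in the interval by construction.
B) Wrong — coverage applies to intervals containing μ, not to future x̄ values.
C) Wrong — a CI is about the parameter μ, not individual data values.
D) Correct — this is the frequentist long-run coverage interpretation.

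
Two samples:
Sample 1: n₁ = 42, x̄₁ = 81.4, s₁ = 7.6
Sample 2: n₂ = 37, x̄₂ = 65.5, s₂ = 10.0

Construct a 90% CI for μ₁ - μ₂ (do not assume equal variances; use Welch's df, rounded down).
(12.53, 19.27)

Difference: x̄₁ - x̄₂ = 15.90
SE = √(s₁²/n₁ + s₂²/n₂) = √(7.6²/42 + 10.0²/37) = 2.0194
df = 66.78 → 66 (Welch–Satterthwaite, rounded down)
t* = 1.668

CI: 15.90 ± 1.668 · 2.0194 = 15.90 ± 3.37 = (12.53, 19.27)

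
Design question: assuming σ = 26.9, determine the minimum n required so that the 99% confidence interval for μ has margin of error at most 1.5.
n ≥ 2135

For margin E ≤ 1.5:
n ≥ (z* · σ / E)²
n ≥ (2.576 · 26.9 / 1.5)²
n ≥ 2134.10

Minimum n = 2135 (rounding up)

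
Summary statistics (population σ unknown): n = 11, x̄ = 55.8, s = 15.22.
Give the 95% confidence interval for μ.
(45.58, 66.02)

t-interval (σ unknown):
df = n - 1 = 10
t* = 2.228 for 95% confidence

Margin of error = t* · s/√n = 2.228 · 15.22/√11 = 10.22

CI: (45.58, 66.02)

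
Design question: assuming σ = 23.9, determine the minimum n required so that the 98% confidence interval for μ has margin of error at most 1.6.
n ≥ 1208

For margin E ≤ 1.6:
n ≥ (z* · σ / E)²
n ≥ (2.326 · 23.9 / 1.6)²
n ≥ 1207.19

Minimum n = 1208 (rounding up)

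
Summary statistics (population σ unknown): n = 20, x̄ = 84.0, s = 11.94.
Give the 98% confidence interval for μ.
(77.22, 90.78)

t-interval (σ unknown):
df = n - 1 = 19
t* = 2.539 for 98% confidence

Margin of error = t* · s/√n = 2.539 · 11.94/√20 = 6.78

CI: (77.22, 90.78)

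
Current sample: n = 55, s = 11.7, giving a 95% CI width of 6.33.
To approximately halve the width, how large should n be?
n ≈ 220

CI width ∝ 1/√n
To reduce width by factor 2, need √n to grow by 2 → need 2² = 4 times as many samples.

Current: n = 55, width = 6.33
New: n = 220, width ≈ 3.11

Width reduced by factor of 6.33/3.11 = 2.04.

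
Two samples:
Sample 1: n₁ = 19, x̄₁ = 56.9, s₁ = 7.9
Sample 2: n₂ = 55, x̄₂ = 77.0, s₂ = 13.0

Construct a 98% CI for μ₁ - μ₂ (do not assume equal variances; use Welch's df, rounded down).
(-26.15, -14.05)

Difference: x̄₁ - x̄₂ = -20.10
SE = √(s₁²/n₁ + s₂²/n₂) = √(7.9²/19 + 13.0²/55) = 2.5214
df = 52.20 → 52 (Welch–Satterthwaite, rounded down)
t* = 2.400

CI: -20.10 ± 2.400 · 2.5214 = -20.10 ± 6.05 = (-26.15, -14.05)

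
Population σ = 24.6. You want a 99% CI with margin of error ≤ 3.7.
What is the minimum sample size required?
n ≥ 294

For margin E ≤ 3.7:
n ≥ (z* · σ / E)²
n ≥ (2.576 · 24.6 / 3.7)²
n ≥ 293.33

Minimum n = 294 (rounding up)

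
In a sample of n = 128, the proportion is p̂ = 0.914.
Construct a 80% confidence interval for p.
(0.882, 0.946)

Proportion CI:
SE = √(p̂(1-p̂)/n) = √(0.914 · 0.086 / 128) = 0.02478

z* = 1.282
Margin = z* · SE = 1.282 · 0.02478 = 0.0318

CI: 0.914 ± 0.0318 = (0.882, 0.946)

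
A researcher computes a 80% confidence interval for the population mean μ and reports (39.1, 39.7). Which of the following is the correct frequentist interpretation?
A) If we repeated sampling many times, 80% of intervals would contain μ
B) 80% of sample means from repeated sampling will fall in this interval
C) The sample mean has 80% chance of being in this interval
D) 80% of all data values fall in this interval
A

A) Correct — this is the frequentist long-run coverage interpretation.
B) Wrong — coverage applies to intervals containing μ, not to future x̄ values.
C) Wrong — x̄ is observed and sits in the interval by construction.
D) Wrong — a CI is about the parameter μ, not individual data values.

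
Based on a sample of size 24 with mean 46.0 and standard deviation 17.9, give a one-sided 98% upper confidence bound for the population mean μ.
μ ≤ 53.95

Upper bound (one-sided):
t* = 2.177 (one-sided for 98%)
Upper bound = x̄ + t* · s/√n = 46.0 + 2.177 · 17.9/√24 = 53.95

We are 98% confident that μ ≤ 53.95.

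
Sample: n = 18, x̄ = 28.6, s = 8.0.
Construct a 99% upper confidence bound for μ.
μ ≤ 33.44

Upper bound (one-sided):
t* = 2.567 (one-sided for 99%)
Upper bound = x̄ + t* · s/√n = 28.6 + 2.567 · 8.0/√18 = 33.44

We are 99% confident that μ ≤ 33.44.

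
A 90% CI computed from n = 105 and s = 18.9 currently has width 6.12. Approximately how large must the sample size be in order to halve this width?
n ≈ 420

CI width ∝ 1/√n
To reduce width by factor 2, need √n to grow by 2 → need 2² = 4 times as many samples.

Current: n = 105, width = 6.12
New: n = 420, width ≈ 3.04

Width reduced by factor of 6.12/3.04 = 2.01.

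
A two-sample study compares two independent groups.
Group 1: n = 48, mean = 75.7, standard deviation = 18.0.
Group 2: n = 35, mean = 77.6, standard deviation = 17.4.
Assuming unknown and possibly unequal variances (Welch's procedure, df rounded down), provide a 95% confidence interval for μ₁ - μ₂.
(-9.72, 5.92)

Difference: x̄₁ - x̄₂ = -1.90
SE = √(s₁²/n₁ + s₂²/n₂) = √(18.0²/48 + 17.4²/35) = 3.9243
df = 74.81 → 74 (Welch–Satterthwaite, rounded down)
t* = 1.993

CI: -1.90 ± 1.993 · 3.9243 = -1.90 ± 7.82 = (-9.72, 5.92)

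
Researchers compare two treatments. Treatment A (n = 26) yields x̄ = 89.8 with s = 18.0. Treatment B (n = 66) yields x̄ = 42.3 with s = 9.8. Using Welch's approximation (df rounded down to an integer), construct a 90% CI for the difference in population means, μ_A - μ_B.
(41.17, 53.83)

Difference: x̄₁ - x̄₂ = 47.50
SE = √(s₁²/n₁ + s₂²/n₂) = √(18.0²/26 + 9.8²/66) = 3.7305
df = 31.02 → 31 (Welch–Satterthwaite, rounded down)
t* = 1.696

CI: 47.50 ± 1.696 · 3.7305 = 47.50 ± 6.33 = (41.17, 53.83)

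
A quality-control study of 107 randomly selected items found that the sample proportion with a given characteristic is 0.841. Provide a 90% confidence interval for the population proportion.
(0.783, 0.899)

Proportion CI:
SE = √(p̂(1-p̂)/n) = √(0.841 · 0.159 / 107) = 0.03535

z* = 1.645
Margin = z* · SE = 1.645 · 0.03535 = 0.0582

CI: 0.841 ± 0.0582 = (0.783, 0.899)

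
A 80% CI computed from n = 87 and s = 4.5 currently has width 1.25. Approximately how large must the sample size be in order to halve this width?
n ≈ 348

CI width ∝ 1/√n
To reduce width by factor 2, need √n to grow by 2 → need 2² = 4 times as many samples.

Current: n = 87, width = 1.25
New: n = 348, width ≈ 0.62

Width reduced by factor of 1.25/0.62 = 2.02.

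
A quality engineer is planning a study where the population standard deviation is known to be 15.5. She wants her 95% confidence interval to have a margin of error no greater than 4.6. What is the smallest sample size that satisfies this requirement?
n ≥ 44

For margin E ≤ 4.6:
n ≥ (z* · σ / E)²
n ≥ (1.960 · 15.5 / 4.6)²
n ≥ 43.62

Minimum n = 44 (rounding up)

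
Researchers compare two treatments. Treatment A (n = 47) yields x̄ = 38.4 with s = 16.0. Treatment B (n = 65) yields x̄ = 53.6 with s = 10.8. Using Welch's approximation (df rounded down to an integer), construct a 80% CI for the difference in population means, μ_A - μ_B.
(-18.68, -11.72)

Difference: x̄₁ - x̄₂ = -15.20
SE = √(s₁²/n₁ + s₂²/n₂) = √(16.0²/47 + 10.8²/65) = 2.6910
df = 75.42 → 75 (Welch–Satterthwaite, rounded down)
t* = 1.293

CI: -15.20 ± 1.293 · 2.6910 = -15.20 ± 3.48 = (-18.68, -11.72)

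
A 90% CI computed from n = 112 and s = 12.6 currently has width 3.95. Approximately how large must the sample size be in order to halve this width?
n ≈ 448

CI width ∝ 1/√n
To reduce width by factor 2, need √n to grow by 2 → need 2² = 4 times as many samples.

Current: n = 112, width = 3.95
New: n = 448, width ≈ 1.96

Width reduced by factor of 3.95/1.96 = 2.02.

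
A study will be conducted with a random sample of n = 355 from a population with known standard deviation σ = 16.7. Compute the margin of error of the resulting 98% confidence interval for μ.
Margin of error = 2.06

Margin of error = z* · σ/√n
= 2.326 · 16.7/√355
= 2.326 · 16.7/18.8414
= 2.06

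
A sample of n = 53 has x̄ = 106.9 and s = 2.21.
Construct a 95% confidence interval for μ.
(106.29, 107.51)

t-interval (σ unknown):
df = n - 1 = 52
t* = 2.007 for 95% confidence

Margin of error = t* · s/√n = 2.007 · 2.21/√53 = 0.61

CI: (106.29, 107.51)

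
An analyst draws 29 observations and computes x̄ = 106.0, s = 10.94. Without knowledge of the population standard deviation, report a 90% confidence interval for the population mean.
(102.54, 109.46)

t-interval (σ unknown):
df = n - 1 = 28
t* = 1.701 for 90% confidence

Margin of error = t* · s/√n = 1.701 · 10.94/√29 = 3.46

CI: (102.54, 109.46)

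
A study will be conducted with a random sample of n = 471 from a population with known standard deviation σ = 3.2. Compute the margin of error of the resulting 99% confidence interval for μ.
Margin of error = 0.38

Margin of error = z* · σ/√n
= 2.576 · 3.2/√471
= 2.576 · 3.2/21.7025
= 0.38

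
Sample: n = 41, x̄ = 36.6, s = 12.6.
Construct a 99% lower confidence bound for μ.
μ ≥ 31.83

Lower bound (one-sided):
t* = 2.423 (one-sided for 99%)
Lower bound = x̄ - t* · s/√n = 36.6 - 2.423 · 12.6/√41 = 31.83

We are 99% confident that μ ≥ 31.83.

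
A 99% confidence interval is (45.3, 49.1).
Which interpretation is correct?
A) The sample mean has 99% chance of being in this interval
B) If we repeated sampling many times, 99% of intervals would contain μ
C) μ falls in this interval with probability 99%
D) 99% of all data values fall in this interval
B

A) Wrong — x̄ is observed and sits in the interval by construction.
B) Correct — this is the frequentist long-run coverage interpretation.
C) Wrong — μ is fixed; the randomness lives in the interval, not in μ.
D) Wrong — a CI is about the parameter μ, not individual data values.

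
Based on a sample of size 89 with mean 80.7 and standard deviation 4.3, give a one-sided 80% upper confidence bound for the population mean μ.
μ ≤ 81.09

Upper bound (one-sided):
t* = 0.846 (one-sided for 80%)
Upper bound = x̄ + t* · s/√n = 80.7 + 0.846 · 4.3/√89 = 81.09

We are 80% confident that μ ≤ 81.09.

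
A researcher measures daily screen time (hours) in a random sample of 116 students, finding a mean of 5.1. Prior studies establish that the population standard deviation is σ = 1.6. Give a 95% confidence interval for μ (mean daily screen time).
(4.81, 5.39)

z-interval (σ known):
z* = 1.960 for 95% confidence

Margin of error = z* · σ/√n = 1.960 · 1.6/√116 = 0.29

CI: (5.1 - 0.29, 5.1 + 0.29) = (4.81, 5.39)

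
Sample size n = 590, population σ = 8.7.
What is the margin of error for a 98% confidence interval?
Margin of error = 0.83

Margin of error = z* · σ/√n
= 2.326 · 8.7/√590
= 2.326 · 8.7/24.2899
= 0.83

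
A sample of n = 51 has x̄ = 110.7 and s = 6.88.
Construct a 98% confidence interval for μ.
(108.38, 113.02)

t-interval (σ unknown):
df = n - 1 = 50
t* = 2.403 for 98% confidence

Margin of error = t* · s/√n = 2.403 · 6.88/√51 = 2.32

CI: (108.38, 113.02)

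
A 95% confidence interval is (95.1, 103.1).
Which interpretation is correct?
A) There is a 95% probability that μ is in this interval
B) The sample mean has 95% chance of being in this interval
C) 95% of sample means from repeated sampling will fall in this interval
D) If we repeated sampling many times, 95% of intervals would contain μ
D

A) Wrong — μ is fixed; the randomness lives in the interval, not in μ.
B) Wrong — x̄ is observed and sits in the interval by construction.
C) Wrong — coverage applies to intervals containing μ, not to future x̄ values.
D) Correct — this is the frequentist long-run coverage interpretation.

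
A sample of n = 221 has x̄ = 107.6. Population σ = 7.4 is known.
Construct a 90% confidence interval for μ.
(106.78, 108.42)

z-interval (σ known):
z* = 1.645 for 90% confidence

Margin of error = z* · σ/√n = 1.645 · 7.4/√221 = 0.82

CI: (107.6 - 0.82, 107.6 + 0.82) = (106.78, 108.42)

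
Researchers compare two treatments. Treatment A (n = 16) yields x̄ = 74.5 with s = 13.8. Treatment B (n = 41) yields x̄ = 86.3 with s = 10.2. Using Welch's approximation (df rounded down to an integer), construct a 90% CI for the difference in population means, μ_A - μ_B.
(-18.34, -5.26)

Difference: x̄₁ - x̄₂ = -11.80
SE = √(s₁²/n₁ + s₂²/n₂) = √(13.8²/16 + 10.2²/41) = 3.8000
df = 21.71 → 21 (Welch–Satterthwaite, rounded down)
t* = 1.721

CI: -11.80 ± 1.721 · 3.8000 = -11.80 ± 6.54 = (-18.34, -5.26)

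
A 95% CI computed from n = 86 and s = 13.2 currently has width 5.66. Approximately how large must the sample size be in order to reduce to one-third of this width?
n ≈ 774

CI width ∝ 1/√n
To reduce width by factor 3, need √n to grow by 3 → need 3² = 9 times as many samples.

Current: n = 86, width = 5.66
New: n = 774, width ≈ 1.86

Width reduced by factor of 5.66/1.86 = 3.04.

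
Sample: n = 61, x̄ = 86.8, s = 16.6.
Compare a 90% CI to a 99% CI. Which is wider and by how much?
99% CI is wider by 4.21

df = 60
90% CI: t* = 1.671, (83.25, 90.35), width = 2 · t* · s/√n = 7.10
99% CI: t* = 2.660, (81.15, 92.45), width = 2 · t* · s/√n = 11.31

The 99% CI is wider by 11.31 - 7.10 = 4.21.
Higher confidence requires a wider interval.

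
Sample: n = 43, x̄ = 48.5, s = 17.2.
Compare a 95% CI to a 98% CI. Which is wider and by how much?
98% CI is wider by 2.09

df = 42
95% CI: t* = 2.018, (43.21, 53.79), width = 2 · t* · s/√n = 10.59
98% CI: t* = 2.418, (42.16, 54.84), width = 2 · t* · s/√n = 12.68

The 98% CI is wider by 12.68 - 10.59 = 2.09.
Higher confidence requires a wider interval.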